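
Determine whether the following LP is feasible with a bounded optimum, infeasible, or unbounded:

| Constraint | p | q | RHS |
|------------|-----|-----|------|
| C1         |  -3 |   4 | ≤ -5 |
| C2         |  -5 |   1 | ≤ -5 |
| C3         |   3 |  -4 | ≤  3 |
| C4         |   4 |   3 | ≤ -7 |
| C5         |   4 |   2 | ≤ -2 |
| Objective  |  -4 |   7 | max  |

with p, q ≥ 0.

Infeasible (no feasible solution exists)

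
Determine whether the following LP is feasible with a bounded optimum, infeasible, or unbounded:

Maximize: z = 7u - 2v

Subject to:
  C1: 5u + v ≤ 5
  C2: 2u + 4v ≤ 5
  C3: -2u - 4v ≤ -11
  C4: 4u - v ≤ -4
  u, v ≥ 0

Infeasible (no feasible solution exists)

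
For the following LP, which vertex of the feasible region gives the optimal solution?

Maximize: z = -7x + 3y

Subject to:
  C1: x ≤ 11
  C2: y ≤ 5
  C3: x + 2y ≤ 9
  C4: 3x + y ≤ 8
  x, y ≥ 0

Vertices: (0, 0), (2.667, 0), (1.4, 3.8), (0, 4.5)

Evaluate the objective at each vertex of the feasible region:
  z(0, 0) = 0
  z(2.667, 0) = -18.67
  z(1.4, 3.8) = 1.6
  z(0, 4.5) = 13.5  ←
The maximum is at x = 0, y = 4.5.

(0, 4.5)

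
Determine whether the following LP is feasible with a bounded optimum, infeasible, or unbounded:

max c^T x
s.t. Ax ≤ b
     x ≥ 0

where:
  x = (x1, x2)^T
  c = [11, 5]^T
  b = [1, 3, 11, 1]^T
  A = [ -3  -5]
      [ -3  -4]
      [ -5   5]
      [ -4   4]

Unbounded (objective can increase without bound)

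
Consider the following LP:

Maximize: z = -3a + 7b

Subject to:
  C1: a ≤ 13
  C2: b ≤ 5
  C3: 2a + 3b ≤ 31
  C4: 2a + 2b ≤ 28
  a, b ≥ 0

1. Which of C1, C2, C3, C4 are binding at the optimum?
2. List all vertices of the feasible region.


1. C2
2. (0, 0), (13, 0), (13, 1), (11, 3), (8, 5), (0, 5)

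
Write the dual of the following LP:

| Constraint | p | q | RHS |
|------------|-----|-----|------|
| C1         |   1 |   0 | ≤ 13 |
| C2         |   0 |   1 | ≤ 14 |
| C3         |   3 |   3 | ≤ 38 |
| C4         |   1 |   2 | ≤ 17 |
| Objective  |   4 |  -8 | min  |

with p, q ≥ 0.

Primal min cᵀx s.t. Ax ≤ b, x ≥ 0  →  Dual max −bᵀy s.t. Aᵀy ≥ −c, y ≥ 0.

Maximize: z = -13y1 - 14y2 - 38y3 - 17y4

Subject to:
  y1 + 3y3 + y4 ≥ -4
  y2 + 3y3 + 2y4 ≥ 8
  y1, y2, y3, y4 ≥ 0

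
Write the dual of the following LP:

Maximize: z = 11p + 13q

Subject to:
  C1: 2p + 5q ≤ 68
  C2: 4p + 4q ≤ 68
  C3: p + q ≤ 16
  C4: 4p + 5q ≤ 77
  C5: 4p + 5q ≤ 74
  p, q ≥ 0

Primal max cᵀx s.t. Ax ≤ b, x ≥ 0  →  Dual min bᵀy s.t. Aᵀy ≥ c, y ≥ 0.

Minimize: z = 68y1 + 68y2 + 16y3 + 77y4 + 74y5

Subject to:
  2y1 + 4y2 + y3 + 4y4 + 4y5 ≥ 11
  5y1 + 4y2 + y3 + 5y4 + 5y5 ≥ 13
  y1, y2, y3, y4, y5 ≥ 0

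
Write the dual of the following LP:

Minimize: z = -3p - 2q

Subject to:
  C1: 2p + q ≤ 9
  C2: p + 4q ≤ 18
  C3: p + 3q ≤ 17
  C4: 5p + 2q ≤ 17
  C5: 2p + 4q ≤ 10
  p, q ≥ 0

Primal min cᵀx s.t. Ax ≤ b, x ≥ 0  →  Dual max −bᵀy s.t. Aᵀy ≥ −c, y ≥ 0.

Maximize: z = -9y1 - 18y2 - 17y3 - 17y4 - 10y5

Subject to:
  2y1 + y2 + y3 + 5y4 + 2y5 ≥ 3
  y1 + 4y2 + 3y3 + 2y4 + 4y5 ≥ 2
  y1, y2, y3, y4, y5 ≥ 0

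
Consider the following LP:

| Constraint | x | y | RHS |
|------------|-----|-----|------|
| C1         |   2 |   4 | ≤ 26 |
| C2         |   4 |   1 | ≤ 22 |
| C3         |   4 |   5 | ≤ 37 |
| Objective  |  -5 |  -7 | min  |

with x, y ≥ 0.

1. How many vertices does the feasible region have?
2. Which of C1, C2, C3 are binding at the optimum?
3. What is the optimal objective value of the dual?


1. 5
2. C1, C3
3. -50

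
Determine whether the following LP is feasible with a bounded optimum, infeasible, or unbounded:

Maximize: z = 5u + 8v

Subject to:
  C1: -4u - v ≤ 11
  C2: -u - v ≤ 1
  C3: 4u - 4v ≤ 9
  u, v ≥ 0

Unbounded (objective can increase without bound)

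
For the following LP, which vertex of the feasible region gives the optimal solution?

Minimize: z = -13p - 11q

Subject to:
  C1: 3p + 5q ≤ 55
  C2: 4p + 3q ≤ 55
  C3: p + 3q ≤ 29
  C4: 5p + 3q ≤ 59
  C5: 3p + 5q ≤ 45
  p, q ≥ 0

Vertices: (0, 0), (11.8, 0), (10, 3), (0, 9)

Evaluate the objective at each vertex of the feasible region:
  z(0, 0) = 0
  z(11.8, 0) = -153.4
  z(10, 3) = -163  ←
  z(0, 9) = -99
The minimum is at p = 10, q = 3.

(10, 3)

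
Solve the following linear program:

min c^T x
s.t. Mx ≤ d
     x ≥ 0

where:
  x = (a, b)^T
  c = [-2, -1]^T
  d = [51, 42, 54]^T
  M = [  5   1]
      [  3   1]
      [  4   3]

Evaluate the objective at each vertex of the feasible region:
  z(0, 0) = 0
  z(10.2, 0) = -20.4
  z(9, 6) = -24  ←
  z(0, 18) = -18
The minimum is at a = 9, b = 6.

a = 9, b = 6, z = -24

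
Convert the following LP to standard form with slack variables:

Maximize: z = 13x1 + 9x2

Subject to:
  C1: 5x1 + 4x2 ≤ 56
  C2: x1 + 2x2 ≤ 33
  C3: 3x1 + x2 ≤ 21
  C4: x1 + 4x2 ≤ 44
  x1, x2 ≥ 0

max z = 13x1 + 9x2

s.t.
  5x1 + 4x2 + s1 = 56
  x1 + 2x2 + s2 = 33
  3x1 + x2 + s3 = 21
  x1 + 4x2 + s4 = 44
  x1, x2, s1, s2, s3, s4 ≥ 0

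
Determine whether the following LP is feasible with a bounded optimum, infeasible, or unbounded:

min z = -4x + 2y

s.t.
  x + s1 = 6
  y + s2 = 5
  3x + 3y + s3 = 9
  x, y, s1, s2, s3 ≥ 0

Feasible with a bounded optimal solution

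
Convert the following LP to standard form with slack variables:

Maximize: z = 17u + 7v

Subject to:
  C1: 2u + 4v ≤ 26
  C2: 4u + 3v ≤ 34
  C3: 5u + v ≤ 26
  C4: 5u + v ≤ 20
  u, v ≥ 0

max z = 17u + 7v

s.t.
  2u + 4v + s1 = 26
  4u + 3v + s2 = 34
  5u + v + s3 = 26
  5u + v + s4 = 20
  u, v, s1, s2, s3, s4 ≥ 0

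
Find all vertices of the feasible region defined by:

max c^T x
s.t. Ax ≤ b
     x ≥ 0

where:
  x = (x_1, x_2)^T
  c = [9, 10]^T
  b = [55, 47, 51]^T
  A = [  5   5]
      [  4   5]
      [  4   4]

(0, 0), (11, 0), (8, 3), (0, 9.4)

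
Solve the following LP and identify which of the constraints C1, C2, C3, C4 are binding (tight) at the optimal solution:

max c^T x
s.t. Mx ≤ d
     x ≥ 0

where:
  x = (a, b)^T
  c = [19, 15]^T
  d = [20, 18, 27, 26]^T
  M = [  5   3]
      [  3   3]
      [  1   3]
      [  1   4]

At a = 1, b = 5, compute slack b - a·x for each constraint:
  C1: 20 − 20 = 0  (binding)
  C2: 18 − 18 = 0  (binding)
  C3: 27 − 16 = 11  (slack)
  C4: 26 − 21 = 5  (slack)

Optimal: a = 1, b = 5
Binding: C1, C2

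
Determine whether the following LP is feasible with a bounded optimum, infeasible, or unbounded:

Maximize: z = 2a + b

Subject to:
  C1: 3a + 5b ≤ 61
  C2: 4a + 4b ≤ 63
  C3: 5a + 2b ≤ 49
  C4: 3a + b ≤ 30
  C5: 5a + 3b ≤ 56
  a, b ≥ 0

Feasible with a bounded optimal solution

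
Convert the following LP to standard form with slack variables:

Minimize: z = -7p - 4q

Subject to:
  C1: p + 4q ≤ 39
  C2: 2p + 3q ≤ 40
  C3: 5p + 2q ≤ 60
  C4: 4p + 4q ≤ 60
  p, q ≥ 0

min z = -7p - 4q

s.t.
  p + 4q + s1 = 39
  2p + 3q + s2 = 40
  5p + 2q + s3 = 60
  4p + 4q + s4 = 60
  p, q, s1, s2, s3, s4 ≥ 0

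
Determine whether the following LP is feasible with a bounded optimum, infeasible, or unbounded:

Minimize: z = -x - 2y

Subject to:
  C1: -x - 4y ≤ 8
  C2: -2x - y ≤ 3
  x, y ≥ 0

Unbounded (objective can decrease without bound)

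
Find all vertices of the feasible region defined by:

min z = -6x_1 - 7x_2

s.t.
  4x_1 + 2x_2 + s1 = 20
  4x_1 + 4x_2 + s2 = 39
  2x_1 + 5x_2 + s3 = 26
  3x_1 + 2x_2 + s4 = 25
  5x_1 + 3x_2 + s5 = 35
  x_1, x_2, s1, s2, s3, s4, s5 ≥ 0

(0, 0), (5, 0), (3, 4), (0, 5.2)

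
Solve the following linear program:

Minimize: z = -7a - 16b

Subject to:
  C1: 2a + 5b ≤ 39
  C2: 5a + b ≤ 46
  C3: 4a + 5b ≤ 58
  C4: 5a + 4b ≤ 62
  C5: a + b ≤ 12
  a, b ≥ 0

Evaluate the objective at each vertex of the feasible region:
  z(0, 0) = 0
  z(9.2, 0) = -64.4
  z(8.5, 3.5) = -115.5
  z(7, 5) = -129  ←
  z(0, 7.8) = -124.8
The minimum is at a = 7, b = 5.

a = 7, b = 5, z = -129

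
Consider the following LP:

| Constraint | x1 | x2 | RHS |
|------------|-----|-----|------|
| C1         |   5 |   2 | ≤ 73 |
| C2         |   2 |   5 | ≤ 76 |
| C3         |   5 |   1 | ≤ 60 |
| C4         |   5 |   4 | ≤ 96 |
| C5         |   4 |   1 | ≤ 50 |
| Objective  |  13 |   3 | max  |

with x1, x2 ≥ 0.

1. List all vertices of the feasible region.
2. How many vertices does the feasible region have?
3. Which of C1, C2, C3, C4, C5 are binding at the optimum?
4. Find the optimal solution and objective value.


1. (0, 0), (12, 0), (10, 10), (9.667, 11.33), (0, 15.2)
2. 5
3. C3, C5
4. x1 = 10, x2 = 10, z = 160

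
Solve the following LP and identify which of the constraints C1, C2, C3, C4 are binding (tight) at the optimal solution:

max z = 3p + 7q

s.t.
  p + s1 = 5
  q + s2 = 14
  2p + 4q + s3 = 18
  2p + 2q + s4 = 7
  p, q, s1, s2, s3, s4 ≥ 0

At p = 0, q = 3.5, compute slack b - a·x for each constraint:
  C1: 5 − 0 = 5  (slack)
  C2: 14 − 3.5 = 10.5  (slack)
  C3: 18 − 14 = 4  (slack)
  C4: 7 − 7 = 0  (binding)

Optimal: p = 0, q = 3.5
Binding: C4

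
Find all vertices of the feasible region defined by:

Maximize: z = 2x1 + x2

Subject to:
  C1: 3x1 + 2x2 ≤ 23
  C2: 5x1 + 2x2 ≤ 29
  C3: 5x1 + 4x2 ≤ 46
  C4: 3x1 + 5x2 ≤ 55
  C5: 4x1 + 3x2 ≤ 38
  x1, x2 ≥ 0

(0, 0), (5.8, 0), (3, 7), (0.5556, 10.67), (0, 11)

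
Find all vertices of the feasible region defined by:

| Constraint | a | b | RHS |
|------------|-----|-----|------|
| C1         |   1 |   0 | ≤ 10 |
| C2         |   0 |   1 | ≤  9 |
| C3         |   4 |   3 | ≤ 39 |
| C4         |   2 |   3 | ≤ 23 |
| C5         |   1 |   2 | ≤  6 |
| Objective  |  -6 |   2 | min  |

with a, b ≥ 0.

(0, 0), (6, 0), (0, 3)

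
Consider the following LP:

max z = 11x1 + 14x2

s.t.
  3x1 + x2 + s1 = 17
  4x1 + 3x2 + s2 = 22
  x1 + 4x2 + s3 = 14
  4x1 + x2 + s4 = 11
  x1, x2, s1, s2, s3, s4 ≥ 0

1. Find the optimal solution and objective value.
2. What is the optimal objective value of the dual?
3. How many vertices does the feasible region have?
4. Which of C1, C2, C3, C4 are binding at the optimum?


1. x1 = 2, x2 = 3, z = 64
2. 64
3. 4
4. C3, C4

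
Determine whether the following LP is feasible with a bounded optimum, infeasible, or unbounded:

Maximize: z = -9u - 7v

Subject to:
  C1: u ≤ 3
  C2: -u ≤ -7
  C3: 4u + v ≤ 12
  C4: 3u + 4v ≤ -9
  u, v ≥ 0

Infeasible (no feasible solution exists)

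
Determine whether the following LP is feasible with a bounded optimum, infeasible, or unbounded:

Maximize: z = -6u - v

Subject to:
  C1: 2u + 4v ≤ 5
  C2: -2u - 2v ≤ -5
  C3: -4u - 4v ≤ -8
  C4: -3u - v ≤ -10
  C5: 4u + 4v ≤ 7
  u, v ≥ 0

Infeasible (no feasible solution exists)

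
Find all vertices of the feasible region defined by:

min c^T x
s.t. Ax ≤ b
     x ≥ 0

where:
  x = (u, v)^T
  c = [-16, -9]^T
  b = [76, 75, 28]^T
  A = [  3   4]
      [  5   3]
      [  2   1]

(0, 0), (14, 0), (9, 10), (6.545, 14.09), (0, 19)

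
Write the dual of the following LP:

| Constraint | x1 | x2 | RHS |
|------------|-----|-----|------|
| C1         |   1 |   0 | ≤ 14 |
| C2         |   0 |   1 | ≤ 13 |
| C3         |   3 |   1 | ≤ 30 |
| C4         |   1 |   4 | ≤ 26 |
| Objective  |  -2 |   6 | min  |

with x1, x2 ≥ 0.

Primal min cᵀx s.t. Ax ≤ b, x ≥ 0  →  Dual max −bᵀy s.t. Aᵀy ≥ −c, y ≥ 0.

Maximize: z = -14y1 - 13y2 - 30y3 - 26y4

Subject to:
  y1 + 3y3 + y4 ≥ 2
  y2 + y3 + 4y4 ≥ -6
  y1, y2, y3, y4 ≥ 0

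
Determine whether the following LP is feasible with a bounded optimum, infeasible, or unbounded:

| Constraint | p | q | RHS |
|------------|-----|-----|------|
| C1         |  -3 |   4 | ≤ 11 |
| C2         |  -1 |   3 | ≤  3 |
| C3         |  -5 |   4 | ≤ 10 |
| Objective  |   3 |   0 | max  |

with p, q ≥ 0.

Unbounded (objective can increase without bound)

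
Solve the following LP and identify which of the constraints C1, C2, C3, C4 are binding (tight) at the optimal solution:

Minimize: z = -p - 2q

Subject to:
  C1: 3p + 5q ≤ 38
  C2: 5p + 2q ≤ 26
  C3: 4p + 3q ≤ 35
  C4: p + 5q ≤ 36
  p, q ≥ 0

At p = 1, q = 7, compute slack b - a·x for each constraint:
  C1: 38 − 38 = 0  (binding)
  C2: 26 − 19 = 7  (slack)
  C3: 35 − 25 = 10  (slack)
  C4: 36 − 36 = 0  (binding)

Optimal: p = 1, q = 7
Binding: C1, C4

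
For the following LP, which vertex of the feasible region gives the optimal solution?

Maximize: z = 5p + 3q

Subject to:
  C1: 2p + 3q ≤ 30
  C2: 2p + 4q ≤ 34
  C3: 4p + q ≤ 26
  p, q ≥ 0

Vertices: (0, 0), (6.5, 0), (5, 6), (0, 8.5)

Evaluate the objective at each vertex of the feasible region:
  z(0, 0) = 0
  z(6.5, 0) = 32.5
  z(5, 6) = 43  ←
  z(0, 8.5) = 25.5
The maximum is at p = 5, q = 6.

(5, 6)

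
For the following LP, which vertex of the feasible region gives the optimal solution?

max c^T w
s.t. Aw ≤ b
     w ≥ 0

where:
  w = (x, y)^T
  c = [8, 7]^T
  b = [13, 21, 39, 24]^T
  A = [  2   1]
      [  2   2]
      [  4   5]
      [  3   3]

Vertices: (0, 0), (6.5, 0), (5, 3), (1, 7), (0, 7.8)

Evaluate the objective at each vertex of the feasible region:
  z(0, 0) = 0
  z(6.5, 0) = 52
  z(5, 3) = 61  ←
  z(1, 7) = 57
  z(0, 7.8) = 54.6
The maximum is at x = 5, y = 3.

(5, 3)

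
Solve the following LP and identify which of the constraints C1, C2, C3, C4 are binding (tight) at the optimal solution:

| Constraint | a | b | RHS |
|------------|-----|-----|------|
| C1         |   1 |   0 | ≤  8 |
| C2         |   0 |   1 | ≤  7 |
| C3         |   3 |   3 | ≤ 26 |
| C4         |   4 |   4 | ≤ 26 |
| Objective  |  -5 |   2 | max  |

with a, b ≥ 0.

At a = 0, b = 6.5, compute slack b - a·x for each constraint:
  C1: 8 − 0 = 8  (slack)
  C2: 7 − 6.5 = 0.5  (slack)
  C3: 26 − 19.5 = 6.5  (slack)
  C4: 26 − 26 = 0  (binding)

Optimal: a = 0, b = 6.5
Binding: C4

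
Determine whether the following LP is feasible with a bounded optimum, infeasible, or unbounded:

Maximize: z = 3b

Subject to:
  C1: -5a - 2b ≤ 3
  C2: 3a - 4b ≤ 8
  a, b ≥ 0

Unbounded (objective can increase without bound)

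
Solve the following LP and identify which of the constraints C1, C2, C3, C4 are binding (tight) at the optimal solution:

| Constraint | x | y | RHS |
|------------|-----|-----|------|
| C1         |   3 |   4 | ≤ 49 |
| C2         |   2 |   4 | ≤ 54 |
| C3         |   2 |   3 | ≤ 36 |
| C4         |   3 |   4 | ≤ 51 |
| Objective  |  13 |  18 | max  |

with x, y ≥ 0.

At x = 3, y = 10, compute slack b - a·x for each constraint:
  C1: 49 − 49 = 0  (binding)
  C2: 54 − 46 = 8  (slack)
  C3: 36 − 36 = 0  (binding)
  C4: 51 − 49 = 2  (slack)

Optimal: x = 3, y = 10
Binding: C1, C3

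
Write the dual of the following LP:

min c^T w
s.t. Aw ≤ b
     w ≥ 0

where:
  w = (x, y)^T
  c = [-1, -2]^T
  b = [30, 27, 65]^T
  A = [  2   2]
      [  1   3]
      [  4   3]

Primal min cᵀx s.t. Ax ≤ b, x ≥ 0  →  Dual max −bᵀy s.t. Aᵀy ≥ −c, y ≥ 0.

Maximize: z = -30y1 - 27y2 - 65y3

Subject to:
  2y1 + y2 + 4y3 ≥ 1
  2y1 + 3y2 + 3y3 ≥ 2
  y1, y2, y3 ≥ 0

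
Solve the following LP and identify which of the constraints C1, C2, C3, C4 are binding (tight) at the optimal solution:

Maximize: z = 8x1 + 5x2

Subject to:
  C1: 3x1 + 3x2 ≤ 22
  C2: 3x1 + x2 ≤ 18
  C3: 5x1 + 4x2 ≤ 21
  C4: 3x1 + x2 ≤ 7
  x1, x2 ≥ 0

At x1 = 1, x2 = 4, compute slack b - a·x for each constraint:
  C1: 22 − 15 = 7  (slack)
  C2: 18 − 7 = 11  (slack)
  C3: 21 − 21 = 0  (binding)
  C4: 7 − 7 = 0  (binding)

Optimal: x1 = 1, x2 = 4
Binding: C3, C4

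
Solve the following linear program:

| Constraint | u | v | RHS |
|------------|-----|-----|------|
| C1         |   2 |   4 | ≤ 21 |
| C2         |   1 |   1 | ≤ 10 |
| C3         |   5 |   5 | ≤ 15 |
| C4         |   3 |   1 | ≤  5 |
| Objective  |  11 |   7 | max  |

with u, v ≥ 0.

Evaluate the objective at each vertex of the feasible region:
  z(0, 0) = 0
  z(1.667, 0) = 18.33
  z(1, 2) = 25  ←
  z(0, 3) = 21
The maximum is at u = 1, v = 2.

u = 1, v = 2, z = 25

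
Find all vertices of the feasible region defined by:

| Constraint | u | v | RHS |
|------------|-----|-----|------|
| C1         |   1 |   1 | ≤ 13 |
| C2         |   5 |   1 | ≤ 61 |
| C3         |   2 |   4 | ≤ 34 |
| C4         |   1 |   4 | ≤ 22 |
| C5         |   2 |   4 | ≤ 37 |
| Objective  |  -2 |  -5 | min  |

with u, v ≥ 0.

(0, 0), (12.2, 0), (12, 1), (10, 3), (0, 5.5)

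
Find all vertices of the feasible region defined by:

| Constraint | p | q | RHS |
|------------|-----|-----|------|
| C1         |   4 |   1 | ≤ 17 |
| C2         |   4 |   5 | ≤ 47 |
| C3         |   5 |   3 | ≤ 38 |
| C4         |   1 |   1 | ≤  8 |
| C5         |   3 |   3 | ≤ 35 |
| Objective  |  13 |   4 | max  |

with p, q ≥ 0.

(0, 0), (4.25, 0), (3, 5), (0, 8)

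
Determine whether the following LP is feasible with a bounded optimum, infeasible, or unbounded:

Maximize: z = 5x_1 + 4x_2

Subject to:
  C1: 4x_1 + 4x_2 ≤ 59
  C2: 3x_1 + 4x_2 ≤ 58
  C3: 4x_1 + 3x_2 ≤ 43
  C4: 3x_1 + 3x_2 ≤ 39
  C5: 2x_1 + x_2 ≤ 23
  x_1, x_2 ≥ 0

Feasible with a bounded optimal solution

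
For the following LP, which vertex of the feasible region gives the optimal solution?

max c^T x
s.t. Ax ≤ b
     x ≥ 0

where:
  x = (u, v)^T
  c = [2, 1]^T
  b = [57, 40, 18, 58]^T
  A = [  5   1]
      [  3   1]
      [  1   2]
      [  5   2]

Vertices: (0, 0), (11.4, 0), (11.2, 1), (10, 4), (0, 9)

Evaluate the objective at each vertex of the feasible region:
  z(0, 0) = 0
  z(11.4, 0) = 22.8
  z(11.2, 1) = 23.4
  z(10, 4) = 24  ←
  z(0, 9) = 9
The maximum is at u = 10, v = 4.

(10, 4)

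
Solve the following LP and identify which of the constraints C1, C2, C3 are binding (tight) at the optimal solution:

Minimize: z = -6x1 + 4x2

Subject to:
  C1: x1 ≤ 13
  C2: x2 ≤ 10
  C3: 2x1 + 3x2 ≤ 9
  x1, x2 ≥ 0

At x1 = 4.5, x2 = 0, compute slack b - a·x for each constraint:
  C1: 13 − 4.5 = 8.5  (slack)
  C2: 10 − 0 = 10  (slack)
  C3: 9 − 9 = 0  (binding)

Optimal: x1 = 4.5, x2 = 0
Binding: C3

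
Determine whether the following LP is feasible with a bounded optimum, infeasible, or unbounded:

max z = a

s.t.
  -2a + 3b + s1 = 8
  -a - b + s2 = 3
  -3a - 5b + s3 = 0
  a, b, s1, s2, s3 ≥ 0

Unbounded (objective can increase without bound)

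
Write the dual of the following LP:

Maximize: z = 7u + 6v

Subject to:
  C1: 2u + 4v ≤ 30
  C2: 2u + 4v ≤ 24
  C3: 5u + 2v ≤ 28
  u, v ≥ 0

Primal max cᵀx s.t. Ax ≤ b, x ≥ 0  →  Dual min bᵀy s.t. Aᵀy ≥ c, y ≥ 0.

Minimize: z = 30y1 + 24y2 + 28y3

Subject to:
  2y1 + 2y2 + 5y3 ≥ 7
  4y1 + 4y2 + 2y3 ≥ 6
  y1, y2, y3 ≥ 0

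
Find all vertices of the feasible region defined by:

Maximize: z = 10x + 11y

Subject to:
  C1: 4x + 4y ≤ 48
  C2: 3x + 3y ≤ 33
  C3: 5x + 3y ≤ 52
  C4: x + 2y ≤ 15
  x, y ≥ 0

(0, 0), (10.4, 0), (9.5, 1.5), (7, 4), (0, 7.5)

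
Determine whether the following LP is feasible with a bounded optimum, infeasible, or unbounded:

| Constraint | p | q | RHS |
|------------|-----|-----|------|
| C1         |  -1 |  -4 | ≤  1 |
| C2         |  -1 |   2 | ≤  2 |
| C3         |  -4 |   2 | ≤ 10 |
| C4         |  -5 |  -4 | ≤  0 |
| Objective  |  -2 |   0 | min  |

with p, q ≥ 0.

Unbounded (objective can decrease without bound)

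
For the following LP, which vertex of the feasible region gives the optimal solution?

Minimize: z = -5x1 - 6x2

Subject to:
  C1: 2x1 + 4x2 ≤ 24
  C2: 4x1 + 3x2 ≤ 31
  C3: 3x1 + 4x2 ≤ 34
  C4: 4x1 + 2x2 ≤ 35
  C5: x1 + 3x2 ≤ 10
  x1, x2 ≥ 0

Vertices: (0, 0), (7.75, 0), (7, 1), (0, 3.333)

Evaluate the objective at each vertex of the feasible region:
  z(0, 0) = 0
  z(7.75, 0) = -38.75
  z(7, 1) = -41  ←
  z(0, 3.333) = -20
The minimum is at x1 = 7, x2 = 1.

(7, 1)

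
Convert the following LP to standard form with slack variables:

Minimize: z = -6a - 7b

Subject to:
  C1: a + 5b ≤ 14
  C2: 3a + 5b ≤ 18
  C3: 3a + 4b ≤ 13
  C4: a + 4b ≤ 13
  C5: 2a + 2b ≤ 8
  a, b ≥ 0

min z = -6a - 7b

s.t.
  a + 5b + s1 = 14
  3a + 5b + s2 = 18
  3a + 4b + s3 = 13
  a + 4b + s4 = 13
  2a + 2b + s5 = 8
  a, b, s1, s2, s3, s4, s5 ≥ 0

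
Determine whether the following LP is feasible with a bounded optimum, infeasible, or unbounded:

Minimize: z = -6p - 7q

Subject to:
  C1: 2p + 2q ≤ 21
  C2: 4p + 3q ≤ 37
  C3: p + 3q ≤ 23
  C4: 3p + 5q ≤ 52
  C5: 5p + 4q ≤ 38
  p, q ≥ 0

Feasible with a bounded optimal solution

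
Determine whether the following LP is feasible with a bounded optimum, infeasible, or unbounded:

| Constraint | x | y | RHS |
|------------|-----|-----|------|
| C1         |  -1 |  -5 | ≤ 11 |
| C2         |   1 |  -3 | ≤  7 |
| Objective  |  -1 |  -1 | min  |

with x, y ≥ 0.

Unbounded (objective can decrease without bound)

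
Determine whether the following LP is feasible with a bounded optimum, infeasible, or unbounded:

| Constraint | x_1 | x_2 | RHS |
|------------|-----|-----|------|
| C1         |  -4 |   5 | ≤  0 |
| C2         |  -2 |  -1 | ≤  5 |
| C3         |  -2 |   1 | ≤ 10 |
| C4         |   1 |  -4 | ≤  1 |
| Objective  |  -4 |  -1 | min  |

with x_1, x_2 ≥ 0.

Unbounded (objective can decrease without bound)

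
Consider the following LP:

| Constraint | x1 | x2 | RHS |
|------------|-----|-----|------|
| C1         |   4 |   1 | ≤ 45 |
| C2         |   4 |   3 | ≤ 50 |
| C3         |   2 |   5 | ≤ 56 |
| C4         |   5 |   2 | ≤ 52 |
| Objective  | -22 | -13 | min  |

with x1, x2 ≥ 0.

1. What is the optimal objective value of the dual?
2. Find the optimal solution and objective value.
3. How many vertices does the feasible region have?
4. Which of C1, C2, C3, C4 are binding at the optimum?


1. -254
2. x1 = 8, x2 = 6, z = -254
3. 5
4. C2, C4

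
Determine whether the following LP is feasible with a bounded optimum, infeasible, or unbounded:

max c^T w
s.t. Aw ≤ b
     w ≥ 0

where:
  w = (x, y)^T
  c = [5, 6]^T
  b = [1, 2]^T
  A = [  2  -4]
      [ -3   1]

Unbounded (objective can increase without bound)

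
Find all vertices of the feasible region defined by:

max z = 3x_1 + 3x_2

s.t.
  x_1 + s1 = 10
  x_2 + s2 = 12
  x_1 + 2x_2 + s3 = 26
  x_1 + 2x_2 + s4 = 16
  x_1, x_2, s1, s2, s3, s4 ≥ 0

(0, 0), (10, 0), (10, 3), (0, 8)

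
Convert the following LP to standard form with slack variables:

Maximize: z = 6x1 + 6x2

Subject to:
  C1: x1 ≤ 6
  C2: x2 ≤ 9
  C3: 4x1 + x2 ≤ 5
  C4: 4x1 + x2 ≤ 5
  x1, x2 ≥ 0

max z = 6x1 + 6x2

s.t.
  x1 + s1 = 6
  x2 + s2 = 9
  4x1 + x2 + s3 = 5
  4x1 + x2 + s4 = 5
  x1, x2, s1, s2, s3, s4 ≥ 0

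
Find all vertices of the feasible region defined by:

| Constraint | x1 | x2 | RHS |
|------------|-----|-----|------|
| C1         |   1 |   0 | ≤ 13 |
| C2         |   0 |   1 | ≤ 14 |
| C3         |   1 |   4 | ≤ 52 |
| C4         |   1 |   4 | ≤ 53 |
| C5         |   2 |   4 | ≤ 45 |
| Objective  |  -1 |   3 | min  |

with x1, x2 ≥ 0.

(0, 0), (13, 0), (13, 4.75), (0, 11.25)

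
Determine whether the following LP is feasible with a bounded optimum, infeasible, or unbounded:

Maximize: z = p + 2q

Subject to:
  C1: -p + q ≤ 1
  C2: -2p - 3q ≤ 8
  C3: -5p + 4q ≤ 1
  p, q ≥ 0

Unbounded (objective can increase without bound)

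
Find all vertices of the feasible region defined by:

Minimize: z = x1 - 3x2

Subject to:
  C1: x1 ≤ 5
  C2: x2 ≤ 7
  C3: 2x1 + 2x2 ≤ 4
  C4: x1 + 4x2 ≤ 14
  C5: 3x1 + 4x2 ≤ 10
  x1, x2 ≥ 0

(0, 0), (2, 0), (0, 2)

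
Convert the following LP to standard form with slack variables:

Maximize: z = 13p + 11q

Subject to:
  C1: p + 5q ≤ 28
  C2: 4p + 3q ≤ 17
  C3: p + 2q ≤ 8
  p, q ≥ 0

max z = 13p + 11q

s.t.
  p + 5q + s1 = 28
  4p + 3q + s2 = 17
  p + 2q + s3 = 8
  p, q, s1, s2, s3 ≥ 0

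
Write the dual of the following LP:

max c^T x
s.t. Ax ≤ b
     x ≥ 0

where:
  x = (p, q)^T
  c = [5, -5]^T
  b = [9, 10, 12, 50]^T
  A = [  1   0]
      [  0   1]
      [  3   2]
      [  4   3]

Primal max cᵀx s.t. Ax ≤ b, x ≥ 0  →  Dual min bᵀy s.t. Aᵀy ≥ c, y ≥ 0.

Minimize: z = 9y1 + 10y2 + 12y3 + 50y4

Subject to:
  y1 + 3y3 + 4y4 ≥ 5
  y2 + 2y3 + 3y4 ≥ -5
  y1, y2, y3, y4 ≥ 0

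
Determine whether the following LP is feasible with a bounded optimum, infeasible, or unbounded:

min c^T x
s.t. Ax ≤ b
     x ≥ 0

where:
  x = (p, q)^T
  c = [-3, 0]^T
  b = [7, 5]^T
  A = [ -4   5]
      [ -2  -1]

Unbounded (objective can decrease without bound)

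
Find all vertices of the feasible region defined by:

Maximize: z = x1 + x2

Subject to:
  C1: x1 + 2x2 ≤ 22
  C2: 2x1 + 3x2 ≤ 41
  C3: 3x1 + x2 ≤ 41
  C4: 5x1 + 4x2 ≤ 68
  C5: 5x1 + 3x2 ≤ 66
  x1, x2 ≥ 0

(0, 0), (13.2, 0), (12, 2), (8, 7), (0, 11)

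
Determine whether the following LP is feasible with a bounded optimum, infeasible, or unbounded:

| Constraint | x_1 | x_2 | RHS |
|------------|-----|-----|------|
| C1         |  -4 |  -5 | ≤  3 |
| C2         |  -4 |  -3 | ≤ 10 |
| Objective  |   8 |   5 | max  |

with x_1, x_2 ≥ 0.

Unbounded (objective can increase without bound)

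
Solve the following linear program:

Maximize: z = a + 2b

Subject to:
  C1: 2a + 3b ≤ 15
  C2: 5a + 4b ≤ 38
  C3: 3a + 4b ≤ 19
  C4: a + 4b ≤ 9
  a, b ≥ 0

Evaluate the objective at each vertex of the feasible region:
  z(0, 0) = 0
  z(6.333, 0) = 6.333
  z(5, 1) = 7  ←
  z(0, 2.25) = 4.5
The maximum is at a = 5, b = 1.

a = 5, b = 1, z = 7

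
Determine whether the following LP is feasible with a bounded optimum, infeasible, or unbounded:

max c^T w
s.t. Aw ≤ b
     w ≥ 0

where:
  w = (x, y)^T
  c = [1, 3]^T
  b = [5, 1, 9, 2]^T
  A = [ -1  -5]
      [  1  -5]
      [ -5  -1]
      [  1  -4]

Unbounded (objective can increase without bound)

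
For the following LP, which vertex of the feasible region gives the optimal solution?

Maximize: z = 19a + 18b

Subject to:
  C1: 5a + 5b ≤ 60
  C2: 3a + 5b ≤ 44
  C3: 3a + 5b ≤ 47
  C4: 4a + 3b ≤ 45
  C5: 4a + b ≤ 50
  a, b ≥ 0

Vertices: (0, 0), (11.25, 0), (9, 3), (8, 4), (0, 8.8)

Evaluate the objective at each vertex of the feasible region:
  z(0, 0) = 0
  z(11.25, 0) = 213.8
  z(9, 3) = 225  ←
  z(8, 4) = 224
  z(0, 8.8) = 158.4
The maximum is at a = 9, b = 3.

(9, 3)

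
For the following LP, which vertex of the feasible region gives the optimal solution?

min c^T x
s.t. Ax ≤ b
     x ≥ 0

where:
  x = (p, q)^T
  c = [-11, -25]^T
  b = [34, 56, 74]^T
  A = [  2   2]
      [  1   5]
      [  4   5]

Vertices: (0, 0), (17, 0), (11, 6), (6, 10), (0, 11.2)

Evaluate the objective at each vertex of the feasible region:
  z(0, 0) = 0
  z(17, 0) = -187
  z(11, 6) = -271
  z(6, 10) = -316  ←
  z(0, 11.2) = -280
The minimum is at p = 6, q = 10.

(6, 10)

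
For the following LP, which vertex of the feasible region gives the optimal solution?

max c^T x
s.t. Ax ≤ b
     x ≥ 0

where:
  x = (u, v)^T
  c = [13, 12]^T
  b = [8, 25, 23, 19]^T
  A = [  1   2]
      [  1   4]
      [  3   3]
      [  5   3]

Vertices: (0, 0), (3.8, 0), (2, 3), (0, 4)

Evaluate the objective at each vertex of the feasible region:
  z(0, 0) = 0
  z(3.8, 0) = 49.4
  z(2, 3) = 62  ←
  z(0, 4) = 48
The maximum is at u = 2, v = 3.

(2, 3)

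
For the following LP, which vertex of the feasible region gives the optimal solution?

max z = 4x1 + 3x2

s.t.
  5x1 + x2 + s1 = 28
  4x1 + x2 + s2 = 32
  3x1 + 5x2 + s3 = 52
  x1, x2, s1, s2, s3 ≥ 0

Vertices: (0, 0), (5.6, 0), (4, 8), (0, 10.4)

Evaluate the objective at each vertex of the feasible region:
  z(0, 0) = 0
  z(5.6, 0) = 22.4
  z(4, 8) = 40  ←
  z(0, 10.4) = 31.2
The maximum is at x1 = 4, x2 = 8.

(4, 8)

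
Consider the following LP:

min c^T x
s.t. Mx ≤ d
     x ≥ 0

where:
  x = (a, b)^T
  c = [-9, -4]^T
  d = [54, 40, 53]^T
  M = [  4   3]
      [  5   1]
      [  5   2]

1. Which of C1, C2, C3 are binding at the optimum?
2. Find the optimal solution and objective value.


1. C1, C2
2. a = 6, b = 10, z = -94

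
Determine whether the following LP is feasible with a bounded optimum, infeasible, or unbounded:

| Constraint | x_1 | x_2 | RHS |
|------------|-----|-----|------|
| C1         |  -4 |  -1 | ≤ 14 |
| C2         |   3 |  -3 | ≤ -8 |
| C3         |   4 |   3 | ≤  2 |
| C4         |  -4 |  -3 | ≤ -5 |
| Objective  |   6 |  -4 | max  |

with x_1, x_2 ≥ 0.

Infeasible (no feasible solution exists)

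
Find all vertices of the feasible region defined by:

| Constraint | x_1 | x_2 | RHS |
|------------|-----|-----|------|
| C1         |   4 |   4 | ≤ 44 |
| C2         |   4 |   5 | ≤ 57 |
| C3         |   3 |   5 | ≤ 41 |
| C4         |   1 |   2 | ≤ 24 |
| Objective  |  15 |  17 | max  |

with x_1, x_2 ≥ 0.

(0, 0), (11, 0), (7, 4), (0, 8.2)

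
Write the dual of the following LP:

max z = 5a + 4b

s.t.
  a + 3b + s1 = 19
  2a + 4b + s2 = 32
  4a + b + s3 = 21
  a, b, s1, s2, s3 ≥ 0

Primal max cᵀx s.t. Ax ≤ b, x ≥ 0  →  Dual min bᵀy s.t. Aᵀy ≥ c, y ≥ 0.

Minimize: z = 19y1 + 32y2 + 21y3

Subject to:
  y1 + 2y2 + 4y3 ≥ 5
  3y1 + 4y2 + y3 ≥ 4
  y1, y2, y3 ≥ 0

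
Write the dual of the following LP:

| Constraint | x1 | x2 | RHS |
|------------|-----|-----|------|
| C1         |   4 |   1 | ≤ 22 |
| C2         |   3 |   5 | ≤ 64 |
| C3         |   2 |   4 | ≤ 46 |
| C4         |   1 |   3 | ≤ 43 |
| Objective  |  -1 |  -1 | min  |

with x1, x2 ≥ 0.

Primal min cᵀx s.t. Ax ≤ b, x ≥ 0  →  Dual max −bᵀy s.t. Aᵀy ≥ −c, y ≥ 0.

Maximize: z = -22y1 - 64y2 - 46y3 - 43y4

Subject to:
  4y1 + 3y2 + 2y3 + y4 ≥ 1
  y1 + 5y2 + 4y3 + 3y4 ≥ 1
  y1, y2, y3, y4 ≥ 0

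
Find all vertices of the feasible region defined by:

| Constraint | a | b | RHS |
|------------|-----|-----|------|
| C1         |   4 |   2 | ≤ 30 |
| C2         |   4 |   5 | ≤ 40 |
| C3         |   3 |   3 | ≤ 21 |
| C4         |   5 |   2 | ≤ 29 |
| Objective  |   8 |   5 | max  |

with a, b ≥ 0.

(0, 0), (5.8, 0), (5, 2), (0, 7)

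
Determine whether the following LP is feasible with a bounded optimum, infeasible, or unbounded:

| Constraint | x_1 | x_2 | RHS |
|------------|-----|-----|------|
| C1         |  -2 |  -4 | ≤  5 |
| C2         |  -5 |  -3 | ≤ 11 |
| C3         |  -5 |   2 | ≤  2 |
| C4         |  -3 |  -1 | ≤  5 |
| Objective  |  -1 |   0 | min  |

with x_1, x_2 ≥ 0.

Unbounded (objective can decrease without bound)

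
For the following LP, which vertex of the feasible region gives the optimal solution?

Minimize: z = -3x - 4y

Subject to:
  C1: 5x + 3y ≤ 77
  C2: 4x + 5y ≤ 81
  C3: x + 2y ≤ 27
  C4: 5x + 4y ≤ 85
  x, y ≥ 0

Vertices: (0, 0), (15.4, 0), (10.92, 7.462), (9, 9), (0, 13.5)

Evaluate the objective at each vertex of the feasible region:
  z(0, 0) = 0
  z(15.4, 0) = -46.2
  z(10.92, 7.462) = -62.62
  z(9, 9) = -63  ←
  z(0, 13.5) = -54
The minimum is at x = 9, y = 9.

(9, 9)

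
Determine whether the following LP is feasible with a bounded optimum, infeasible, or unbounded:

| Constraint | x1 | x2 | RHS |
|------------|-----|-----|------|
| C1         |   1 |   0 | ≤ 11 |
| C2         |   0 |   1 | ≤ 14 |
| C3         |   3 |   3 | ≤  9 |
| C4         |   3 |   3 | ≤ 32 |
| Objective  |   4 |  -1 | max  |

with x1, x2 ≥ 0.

Feasible with a bounded optimal solution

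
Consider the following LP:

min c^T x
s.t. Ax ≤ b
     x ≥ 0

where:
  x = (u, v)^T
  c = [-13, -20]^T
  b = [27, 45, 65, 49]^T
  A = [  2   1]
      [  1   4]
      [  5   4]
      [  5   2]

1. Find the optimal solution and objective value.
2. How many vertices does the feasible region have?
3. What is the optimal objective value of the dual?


1. u = 5, v = 10, z = -265
2. 5
3. -265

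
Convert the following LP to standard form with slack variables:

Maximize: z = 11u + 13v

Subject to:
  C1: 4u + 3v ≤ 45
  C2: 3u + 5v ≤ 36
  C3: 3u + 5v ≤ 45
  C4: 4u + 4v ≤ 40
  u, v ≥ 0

max z = 11u + 13v

s.t.
  4u + 3v + s1 = 45
  3u + 5v + s2 = 36
  3u + 5v + s3 = 45
  4u + 4v + s4 = 40
  u, v, s1, s2, s3, s4 ≥ 0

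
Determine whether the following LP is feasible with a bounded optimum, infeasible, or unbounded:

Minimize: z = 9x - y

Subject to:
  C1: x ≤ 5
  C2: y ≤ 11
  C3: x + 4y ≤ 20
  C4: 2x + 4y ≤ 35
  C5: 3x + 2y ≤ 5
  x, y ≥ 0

Feasible with a bounded optimal solution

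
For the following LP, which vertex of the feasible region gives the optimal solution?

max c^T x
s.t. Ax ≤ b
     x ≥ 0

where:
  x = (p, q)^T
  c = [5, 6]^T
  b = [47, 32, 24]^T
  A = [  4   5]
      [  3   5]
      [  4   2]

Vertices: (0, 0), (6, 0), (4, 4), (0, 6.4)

Evaluate the objective at each vertex of the feasible region:
  z(0, 0) = 0
  z(6, 0) = 30
  z(4, 4) = 44  ←
  z(0, 6.4) = 38.4
The maximum is at p = 4, q = 4.

(4, 4)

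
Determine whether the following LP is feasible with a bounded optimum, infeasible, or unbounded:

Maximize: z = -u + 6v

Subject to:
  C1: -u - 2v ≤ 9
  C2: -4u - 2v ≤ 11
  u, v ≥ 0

Unbounded (objective can increase without bound)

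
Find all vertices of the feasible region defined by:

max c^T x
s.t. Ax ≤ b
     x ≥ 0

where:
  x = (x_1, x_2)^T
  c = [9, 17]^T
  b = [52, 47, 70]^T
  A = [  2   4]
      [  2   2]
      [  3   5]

(0, 0), (23.33, 0), (10, 8), (0, 13)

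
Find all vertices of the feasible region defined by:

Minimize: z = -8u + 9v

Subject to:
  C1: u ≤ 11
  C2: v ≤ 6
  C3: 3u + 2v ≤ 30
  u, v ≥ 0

(0, 0), (10, 0), (6, 6), (0, 6)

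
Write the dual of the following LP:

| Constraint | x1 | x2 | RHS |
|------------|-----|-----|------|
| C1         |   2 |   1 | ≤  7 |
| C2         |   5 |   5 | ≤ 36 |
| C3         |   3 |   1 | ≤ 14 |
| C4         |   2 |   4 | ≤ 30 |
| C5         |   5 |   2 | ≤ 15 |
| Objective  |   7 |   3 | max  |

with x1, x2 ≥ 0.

Primal max cᵀx s.t. Ax ≤ b, x ≥ 0  →  Dual min bᵀy s.t. Aᵀy ≥ c, y ≥ 0.

Minimize: z = 7y1 + 36y2 + 14y3 + 30y4 + 15y5

Subject to:
  2y1 + 5y2 + 3y3 + 2y4 + 5y5 ≥ 7
  y1 + 5y2 + y3 + 4y4 + 2y5 ≥ 3
  y1, y2, y3, y4, y5 ≥ 0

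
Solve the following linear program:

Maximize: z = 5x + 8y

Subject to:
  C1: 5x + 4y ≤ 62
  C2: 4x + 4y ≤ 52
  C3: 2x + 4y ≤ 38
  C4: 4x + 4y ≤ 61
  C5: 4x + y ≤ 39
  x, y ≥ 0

Evaluate the objective at each vertex of the feasible region:
  z(0, 0) = 0
  z(9.75, 0) = 48.75
  z(8.667, 4.333) = 78
  z(7, 6) = 83  ←
  z(0, 9.5) = 76
The maximum is at x = 7, y = 6.

x = 7, y = 6, z = 83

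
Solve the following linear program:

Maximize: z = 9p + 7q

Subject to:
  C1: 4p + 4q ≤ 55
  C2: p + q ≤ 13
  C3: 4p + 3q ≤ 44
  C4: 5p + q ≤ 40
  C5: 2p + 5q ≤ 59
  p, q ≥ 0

Evaluate the objective at each vertex of the feasible region:
  z(0, 0) = 0
  z(8, 0) = 72
  z(6.909, 5.455) = 100.4
  z(5, 8) = 101  ←
  z(2, 11) = 95
  z(0, 11.8) = 82.6
The maximum is at p = 5, q = 8.

p = 5, q = 8, z = 101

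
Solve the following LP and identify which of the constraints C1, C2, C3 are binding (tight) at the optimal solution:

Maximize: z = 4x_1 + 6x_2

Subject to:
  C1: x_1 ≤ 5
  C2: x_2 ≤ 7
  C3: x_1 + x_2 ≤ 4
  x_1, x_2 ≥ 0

At x_1 = 0, x_2 = 4, compute slack b - a·x for each constraint:
  C1: 5 − 0 = 5  (slack)
  C2: 7 − 4 = 3  (slack)
  C3: 4 − 4 = 0  (binding)

Optimal: x_1 = 0, x_2 = 4
Binding: C3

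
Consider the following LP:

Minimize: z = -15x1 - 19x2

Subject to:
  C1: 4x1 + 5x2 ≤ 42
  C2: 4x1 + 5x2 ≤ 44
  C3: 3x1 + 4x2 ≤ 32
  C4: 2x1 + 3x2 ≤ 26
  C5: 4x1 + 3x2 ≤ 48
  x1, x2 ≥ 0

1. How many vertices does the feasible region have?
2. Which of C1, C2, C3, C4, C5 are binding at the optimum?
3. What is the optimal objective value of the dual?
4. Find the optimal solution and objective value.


1. 4
2. C1, C3
3. -158
4. x1 = 8, x2 = 2, z = -158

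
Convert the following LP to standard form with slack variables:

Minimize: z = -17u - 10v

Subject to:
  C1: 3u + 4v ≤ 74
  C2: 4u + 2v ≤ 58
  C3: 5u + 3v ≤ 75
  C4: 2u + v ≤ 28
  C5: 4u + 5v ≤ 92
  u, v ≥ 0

min z = -17u - 10v

s.t.
  3u + 4v + s1 = 74
  4u + 2v + s2 = 58
  5u + 3v + s3 = 75
  2u + v + s4 = 28
  4u + 5v + s5 = 92
  u, v, s1, s2, s3, s4, s5 ≥ 0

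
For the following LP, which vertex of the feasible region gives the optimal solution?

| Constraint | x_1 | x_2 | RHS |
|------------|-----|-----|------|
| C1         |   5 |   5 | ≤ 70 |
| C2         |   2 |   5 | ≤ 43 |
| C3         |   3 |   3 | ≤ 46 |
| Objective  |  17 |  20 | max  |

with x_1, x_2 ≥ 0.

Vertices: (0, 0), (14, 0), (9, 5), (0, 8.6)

Evaluate the objective at each vertex of the feasible region:
  z(0, 0) = 0
  z(14, 0) = 238
  z(9, 5) = 253  ←
  z(0, 8.6) = 172
The maximum is at x_1 = 9, x_2 = 5.

(9, 5)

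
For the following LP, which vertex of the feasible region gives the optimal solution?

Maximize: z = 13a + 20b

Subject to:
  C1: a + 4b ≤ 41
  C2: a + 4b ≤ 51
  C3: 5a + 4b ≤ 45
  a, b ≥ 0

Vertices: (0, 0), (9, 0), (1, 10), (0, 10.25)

Evaluate the objective at each vertex of the feasible region:
  z(0, 0) = 0
  z(9, 0) = 117
  z(1, 10) = 213  ←
  z(0, 10.25) = 205
The maximum is at a = 1, b = 10.

(1, 10)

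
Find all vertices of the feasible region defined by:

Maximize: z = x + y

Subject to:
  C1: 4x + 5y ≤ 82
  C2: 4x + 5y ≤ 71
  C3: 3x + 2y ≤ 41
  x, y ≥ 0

(0, 0), (13.67, 0), (9, 7), (0, 14.2)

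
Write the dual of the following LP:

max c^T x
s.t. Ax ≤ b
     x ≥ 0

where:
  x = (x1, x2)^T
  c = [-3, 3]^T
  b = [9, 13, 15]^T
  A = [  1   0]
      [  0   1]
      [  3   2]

Primal max cᵀx s.t. Ax ≤ b, x ≥ 0  →  Dual min bᵀy s.t. Aᵀy ≥ c, y ≥ 0.

Minimize: z = 9y1 + 13y2 + 15y3

Subject to:
  y1 + 3y3 ≥ -3
  y2 + 2y3 ≥ 3
  y1, y2, y3 ≥ 0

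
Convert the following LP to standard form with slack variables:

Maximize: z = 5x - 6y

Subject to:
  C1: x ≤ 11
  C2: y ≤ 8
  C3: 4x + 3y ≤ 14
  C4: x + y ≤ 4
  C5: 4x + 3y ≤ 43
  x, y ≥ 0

max z = 5x - 6y

s.t.
  x + s1 = 11
  y + s2 = 8
  4x + 3y + s3 = 14
  x + y + s4 = 4
  4x + 3y + s5 = 43
  x, y, s1, s2, s3, s4, s5 ≥ 0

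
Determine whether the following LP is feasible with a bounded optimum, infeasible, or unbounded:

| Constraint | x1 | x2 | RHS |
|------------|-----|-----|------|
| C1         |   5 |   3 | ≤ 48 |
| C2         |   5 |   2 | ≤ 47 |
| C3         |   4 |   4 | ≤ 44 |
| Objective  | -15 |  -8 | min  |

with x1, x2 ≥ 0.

Feasible with a bounded optimal solution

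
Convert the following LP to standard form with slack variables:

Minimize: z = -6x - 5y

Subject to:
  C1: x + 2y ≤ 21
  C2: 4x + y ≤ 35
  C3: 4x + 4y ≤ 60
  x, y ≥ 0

min z = -6x - 5y

s.t.
  x + 2y + s1 = 21
  4x + y + s2 = 35
  4x + 4y + s3 = 60
  x, y, s1, s2, s3 ≥ 0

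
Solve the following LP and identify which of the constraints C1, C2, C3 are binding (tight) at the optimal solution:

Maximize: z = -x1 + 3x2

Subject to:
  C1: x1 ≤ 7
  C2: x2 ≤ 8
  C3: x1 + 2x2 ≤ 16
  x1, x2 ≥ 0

At x1 = 0, x2 = 8, compute slack b - a·x for each constraint:
  C1: 7 − 0 = 7  (slack)
  C2: 8 − 8 = 0  (binding)
  C3: 16 − 16 = 0  (binding)

Optimal: x1 = 0, x2 = 8
Binding: C2, C3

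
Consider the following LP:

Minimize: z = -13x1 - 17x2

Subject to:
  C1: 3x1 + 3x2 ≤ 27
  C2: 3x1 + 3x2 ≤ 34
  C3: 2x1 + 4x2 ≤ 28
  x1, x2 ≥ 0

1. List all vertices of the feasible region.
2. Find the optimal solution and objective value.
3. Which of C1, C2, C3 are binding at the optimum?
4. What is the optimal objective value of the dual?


1. (0, 0), (9, 0), (4, 5), (0, 7)
2. x1 = 4, x2 = 5, z = -137
3. C1, C3
4. -137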